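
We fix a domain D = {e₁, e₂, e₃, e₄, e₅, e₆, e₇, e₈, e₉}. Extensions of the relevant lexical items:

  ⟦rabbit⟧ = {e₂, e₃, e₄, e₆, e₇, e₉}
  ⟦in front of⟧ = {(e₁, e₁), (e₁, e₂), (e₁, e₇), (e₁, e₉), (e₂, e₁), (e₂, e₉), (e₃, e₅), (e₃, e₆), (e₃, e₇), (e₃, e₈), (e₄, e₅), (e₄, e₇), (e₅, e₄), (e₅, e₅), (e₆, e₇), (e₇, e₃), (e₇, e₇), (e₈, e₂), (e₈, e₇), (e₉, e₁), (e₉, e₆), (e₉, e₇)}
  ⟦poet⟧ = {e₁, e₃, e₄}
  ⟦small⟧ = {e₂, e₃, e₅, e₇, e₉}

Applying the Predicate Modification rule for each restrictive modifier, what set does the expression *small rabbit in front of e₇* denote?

⟦in front of e₇⟧ = {x : ⟨x, e₇⟩ ∈ ⟦in front of⟧} = {e₁, e₃, e₄, e₆, e₇, e₈, e₉}
⟦rabbit⟧ = {e₂, e₃, e₄, e₆, e₇, e₉}
… ∩ ⟦in front of e₇⟧ = {e₂, e₃, e₄, e₆, e₇, e₉} ∩ {e₁, e₃, e₄, e₆, e₇, e₈, e₉} = {e₃, e₄, e₆, e₇, e₉}
… ∩ ⟦small⟧ = {e₃, e₄, e₆, e₇, e₉} ∩ {e₂, e₃, e₅, e₇, e₉} = {e₃, e₇, e₉}
So ⟦small rabbit in front of e₇⟧ = {e₃, e₇, e₉}.

{e₃, e₇, e₉}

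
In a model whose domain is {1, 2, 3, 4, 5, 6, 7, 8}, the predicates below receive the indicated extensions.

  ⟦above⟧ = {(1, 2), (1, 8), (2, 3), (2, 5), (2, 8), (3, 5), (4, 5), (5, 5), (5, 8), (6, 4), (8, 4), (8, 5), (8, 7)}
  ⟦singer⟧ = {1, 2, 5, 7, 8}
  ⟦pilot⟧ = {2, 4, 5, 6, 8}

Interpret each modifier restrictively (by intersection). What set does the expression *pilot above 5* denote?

⟦above 5⟧ = {x : ⟨x, 5⟩ ∈ ⟦above⟧} = {2, 3, 4, 5, 8}
⟦pilot⟧ = {2, 4, 5, 6, 8}
… ∩ ⟦above 5⟧ = {2, 4, 5, 6, 8} ∩ {2, 3, 4, 5, 8} = {2, 4, 5, 8}
So ⟦pilot above 5⟧ = {2, 4, 5, 8}.

{2, 4, 5, 8}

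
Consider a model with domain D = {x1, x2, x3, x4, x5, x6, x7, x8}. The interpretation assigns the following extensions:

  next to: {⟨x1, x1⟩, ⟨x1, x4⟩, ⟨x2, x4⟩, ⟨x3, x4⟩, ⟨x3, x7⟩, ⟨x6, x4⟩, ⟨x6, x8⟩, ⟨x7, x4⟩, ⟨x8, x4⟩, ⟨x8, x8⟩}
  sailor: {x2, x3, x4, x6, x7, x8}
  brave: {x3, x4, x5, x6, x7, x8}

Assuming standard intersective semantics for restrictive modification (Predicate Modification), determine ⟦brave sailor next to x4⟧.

⟦next to x4⟧ = {x : ⟨x, x4⟩ ∈ ⟦next to⟧} = {x1, x2, x3, x6, x7, x8}
⟦sailor⟧ = {x2, x3, x4, x6, x7, x8}
… ∩ ⟦next to x4⟧ = {x2, x3, x4, x6, x7, x8} ∩ {x1, x2, x3, x6, x7, x8} = {x2, x3, x6, x7, x8}
… ∩ ⟦brave⟧ = {x2, x3, x6, x7, x8} ∩ {x3, x4, x5, x6, x7, x8} = {x3, x6, x7, x8}
So ⟦brave sailor next to x4⟧ = {x3, x6, x7, x8}.

{x3, x6, x7, x8}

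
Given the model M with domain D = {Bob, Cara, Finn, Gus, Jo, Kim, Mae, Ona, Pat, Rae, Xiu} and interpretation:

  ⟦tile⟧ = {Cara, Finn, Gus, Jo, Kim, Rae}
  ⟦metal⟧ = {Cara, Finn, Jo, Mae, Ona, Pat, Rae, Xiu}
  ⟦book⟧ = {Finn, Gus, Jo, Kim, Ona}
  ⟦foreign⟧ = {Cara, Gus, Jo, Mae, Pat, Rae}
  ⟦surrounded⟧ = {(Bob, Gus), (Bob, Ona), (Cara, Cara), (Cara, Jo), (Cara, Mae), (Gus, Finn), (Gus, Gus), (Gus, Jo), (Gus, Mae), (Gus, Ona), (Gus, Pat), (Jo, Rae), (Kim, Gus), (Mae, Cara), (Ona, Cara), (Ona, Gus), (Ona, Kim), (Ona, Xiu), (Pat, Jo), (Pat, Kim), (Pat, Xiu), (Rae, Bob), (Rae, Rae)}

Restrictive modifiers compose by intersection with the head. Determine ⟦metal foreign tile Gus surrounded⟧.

{Jo}

⟦Gus surrounded⟧ = {x : ⟨Gus, x⟩ ∈ ⟦surrounded⟧} = {Finn, Gus, Jo, Mae, Ona, Pat}
⟦tile⟧ = {Cara, Finn, Gus, Jo, Kim, Rae}
… ∩ ⟦Gus surrounded⟧ = {Cara, Finn, Gus, Jo, Kim, Rae} ∩ {Finn, Gus, Jo, Mae, Ona, Pat} = {Finn, Gus, Jo}
… ∩ ⟦metal⟧ = {Finn, Gus, Jo} ∩ {Cara, Finn, Jo, Mae, Ona, Pat, Rae, Xiu} = {Finn, Jo}
… ∩ ⟦foreign⟧ = {Finn, Jo} ∩ {Cara, Gus, Jo, Mae, Pat, Rae} = {Jo}
So ⟦metal foreign tile Gus surrounded⟧ = {Jo}.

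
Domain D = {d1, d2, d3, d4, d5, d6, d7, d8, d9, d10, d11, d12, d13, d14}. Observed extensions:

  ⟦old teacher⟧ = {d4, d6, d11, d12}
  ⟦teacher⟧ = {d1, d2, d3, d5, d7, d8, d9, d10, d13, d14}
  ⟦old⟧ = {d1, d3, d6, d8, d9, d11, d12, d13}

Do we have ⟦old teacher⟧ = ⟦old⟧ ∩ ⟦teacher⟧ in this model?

no

⟦old⟧ ∩ ⟦teacher⟧ = {d1, d3, d6, d8, d9, d11, d12, d13} ∩ {d1, d2, d3, d5, d7, d8, d9, d10, d13, d14} = {d1, d3, d8, d9, d13}
Observed ⟦old teacher⟧ = {d4, d6, d11, d12}.
These differ, so the modifier is not intersective in this model.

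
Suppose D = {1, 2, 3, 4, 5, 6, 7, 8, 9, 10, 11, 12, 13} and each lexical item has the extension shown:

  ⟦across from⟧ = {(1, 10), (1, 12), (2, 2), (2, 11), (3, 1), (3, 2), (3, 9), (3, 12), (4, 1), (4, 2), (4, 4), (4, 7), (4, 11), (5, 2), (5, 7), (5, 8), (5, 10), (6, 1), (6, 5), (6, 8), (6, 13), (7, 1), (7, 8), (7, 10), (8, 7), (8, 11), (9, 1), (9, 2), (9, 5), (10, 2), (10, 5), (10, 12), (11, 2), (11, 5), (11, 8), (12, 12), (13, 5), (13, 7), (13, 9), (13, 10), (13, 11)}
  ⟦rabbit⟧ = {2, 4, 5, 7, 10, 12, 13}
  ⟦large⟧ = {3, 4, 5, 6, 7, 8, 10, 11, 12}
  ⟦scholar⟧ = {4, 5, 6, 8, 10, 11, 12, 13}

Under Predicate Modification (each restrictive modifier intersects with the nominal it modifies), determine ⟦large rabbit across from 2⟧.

{4, 5, 10}

⟦across from 2⟧ = {x : ⟨x, 2⟩ ∈ ⟦across from⟧} = {2, 3, 4, 5, 9, 10, 11}
⟦rabbit⟧ = {2, 4, 5, 7, 10, 12, 13}
… ∩ ⟦across from 2⟧ = {2, 4, 5, 7, 10, 12, 13} ∩ {2, 3, 4, 5, 9, 10, 11} = {2, 4, 5, 10}
… ∩ ⟦large⟧ = {2, 4, 5, 10} ∩ {3, 4, 5, 6, 7, 8, 10, 11, 12} = {4, 5, 10}
So ⟦large rabbit across from 2⟧ = {4, 5, 10}.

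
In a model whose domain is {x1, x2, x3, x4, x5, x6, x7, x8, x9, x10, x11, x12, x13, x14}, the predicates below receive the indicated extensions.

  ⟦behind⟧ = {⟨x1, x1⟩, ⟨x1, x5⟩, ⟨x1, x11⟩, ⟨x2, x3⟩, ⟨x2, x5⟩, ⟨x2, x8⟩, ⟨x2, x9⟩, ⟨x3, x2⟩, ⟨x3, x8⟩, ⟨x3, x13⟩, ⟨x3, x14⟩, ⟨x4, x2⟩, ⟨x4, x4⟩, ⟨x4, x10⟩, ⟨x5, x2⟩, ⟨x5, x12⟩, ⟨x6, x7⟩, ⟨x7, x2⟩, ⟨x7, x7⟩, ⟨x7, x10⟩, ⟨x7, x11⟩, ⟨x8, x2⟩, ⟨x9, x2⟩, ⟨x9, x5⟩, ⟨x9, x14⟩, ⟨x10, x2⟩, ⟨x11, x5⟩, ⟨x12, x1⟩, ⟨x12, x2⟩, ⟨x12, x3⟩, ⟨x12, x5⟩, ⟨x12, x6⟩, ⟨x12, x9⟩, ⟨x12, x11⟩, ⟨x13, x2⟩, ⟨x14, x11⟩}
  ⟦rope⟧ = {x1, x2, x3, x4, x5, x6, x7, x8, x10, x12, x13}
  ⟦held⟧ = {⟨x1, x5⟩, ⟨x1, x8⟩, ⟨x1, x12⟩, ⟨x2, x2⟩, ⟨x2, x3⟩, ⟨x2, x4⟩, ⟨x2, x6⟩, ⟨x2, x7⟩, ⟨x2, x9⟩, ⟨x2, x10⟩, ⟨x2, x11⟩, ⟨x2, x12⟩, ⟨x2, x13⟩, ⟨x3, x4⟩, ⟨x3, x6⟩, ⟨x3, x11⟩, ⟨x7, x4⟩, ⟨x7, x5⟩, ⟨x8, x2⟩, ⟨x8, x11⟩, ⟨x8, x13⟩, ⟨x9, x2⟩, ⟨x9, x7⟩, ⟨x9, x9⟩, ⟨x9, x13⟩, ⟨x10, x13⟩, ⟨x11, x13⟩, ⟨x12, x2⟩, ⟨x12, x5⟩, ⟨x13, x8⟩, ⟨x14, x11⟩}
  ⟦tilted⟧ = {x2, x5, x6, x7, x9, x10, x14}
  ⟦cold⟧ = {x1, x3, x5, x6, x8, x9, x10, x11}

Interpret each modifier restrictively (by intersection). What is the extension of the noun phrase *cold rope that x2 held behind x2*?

{x3, x10}

⟦that x2 held⟧ = {x : ⟨x2, x⟩ ∈ ⟦held⟧} = {x2, x3, x4, x6, x7, x9, x10, x11, x12, x13}
⟦behind x2⟧ = {x : ⟨x, x2⟩ ∈ ⟦behind⟧} = {x3, x4, x5, x7, x8, x9, x10, x12, x13}
⟦rope⟧ = {x1, x2, x3, x4, x5, x6, x7, x8, x10, x12, x13}
… ∩ ⟦that x2 held⟧ = {x1, x2, x3, x4, x5, x6, x7, x8, x10, x12, x13} ∩ {x2, x3, x4, x6, x7, x9, x10, x11, x12, x13} = {x2, x3, x4, x6, x7, x10, x12, x13}
… ∩ ⟦behind x2⟧ = {x2, x3, x4, x6, x7, x10, x12, x13} ∩ {x3, x4, x5, x7, x8, x9, x10, x12, x13} = {x3, x4, x7, x10, x12, x13}
… ∩ ⟦cold⟧ = {x3, x4, x7, x10, x12, x13} ∩ {x1, x3, x5, x6, x8, x9, x10, x11} = {x3, x10}
So ⟦cold rope that x2 held behind x2⟧ = {x3, x10}.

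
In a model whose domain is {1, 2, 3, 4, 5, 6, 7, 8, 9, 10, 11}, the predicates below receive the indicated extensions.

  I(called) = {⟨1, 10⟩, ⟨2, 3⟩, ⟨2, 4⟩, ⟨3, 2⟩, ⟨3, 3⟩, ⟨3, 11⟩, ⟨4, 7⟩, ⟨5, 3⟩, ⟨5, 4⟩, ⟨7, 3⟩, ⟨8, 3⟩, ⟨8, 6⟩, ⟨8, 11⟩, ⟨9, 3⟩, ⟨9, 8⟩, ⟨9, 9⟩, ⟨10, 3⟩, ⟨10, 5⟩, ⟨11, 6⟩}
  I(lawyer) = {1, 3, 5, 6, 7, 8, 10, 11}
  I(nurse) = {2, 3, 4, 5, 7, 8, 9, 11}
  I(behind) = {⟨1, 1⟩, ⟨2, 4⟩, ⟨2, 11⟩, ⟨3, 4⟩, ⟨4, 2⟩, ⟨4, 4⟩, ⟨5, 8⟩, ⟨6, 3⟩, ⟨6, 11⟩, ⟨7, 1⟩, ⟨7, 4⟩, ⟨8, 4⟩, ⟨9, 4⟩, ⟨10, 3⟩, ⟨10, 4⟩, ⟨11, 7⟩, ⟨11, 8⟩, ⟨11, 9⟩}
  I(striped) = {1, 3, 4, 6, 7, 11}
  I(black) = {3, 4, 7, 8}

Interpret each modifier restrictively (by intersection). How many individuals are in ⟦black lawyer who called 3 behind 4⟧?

⟦who called 3⟧ = {x : ⟨x, 3⟩ ∈ ⟦called⟧} = {2, 3, 5, 7, 8, 9, 10}
⟦behind 4⟧ = {x : ⟨x, 4⟩ ∈ ⟦behind⟧} = {2, 3, 4, 7, 8, 9, 10}
⟦lawyer⟧ = {1, 3, 5, 6, 7, 8, 10, 11}
… ∩ ⟦who called 3⟧ = {1, 3, 5, 6, 7, 8, 10, 11} ∩ {2, 3, 5, 7, 8, 9, 10} = {3, 5, 7, 8, 10}
… ∩ ⟦behind 4⟧ = {3, 5, 7, 8, 10} ∩ {2, 3, 4, 7, 8, 9, 10} = {3, 7, 8, 10}
… ∩ ⟦black⟧ = {3, 7, 8, 10} ∩ {3, 4, 7, 8} = {3, 7, 8}
⟦black lawyer who called 3 behind 4⟧ = {3, 7, 8}, so the cardinality is 3.

3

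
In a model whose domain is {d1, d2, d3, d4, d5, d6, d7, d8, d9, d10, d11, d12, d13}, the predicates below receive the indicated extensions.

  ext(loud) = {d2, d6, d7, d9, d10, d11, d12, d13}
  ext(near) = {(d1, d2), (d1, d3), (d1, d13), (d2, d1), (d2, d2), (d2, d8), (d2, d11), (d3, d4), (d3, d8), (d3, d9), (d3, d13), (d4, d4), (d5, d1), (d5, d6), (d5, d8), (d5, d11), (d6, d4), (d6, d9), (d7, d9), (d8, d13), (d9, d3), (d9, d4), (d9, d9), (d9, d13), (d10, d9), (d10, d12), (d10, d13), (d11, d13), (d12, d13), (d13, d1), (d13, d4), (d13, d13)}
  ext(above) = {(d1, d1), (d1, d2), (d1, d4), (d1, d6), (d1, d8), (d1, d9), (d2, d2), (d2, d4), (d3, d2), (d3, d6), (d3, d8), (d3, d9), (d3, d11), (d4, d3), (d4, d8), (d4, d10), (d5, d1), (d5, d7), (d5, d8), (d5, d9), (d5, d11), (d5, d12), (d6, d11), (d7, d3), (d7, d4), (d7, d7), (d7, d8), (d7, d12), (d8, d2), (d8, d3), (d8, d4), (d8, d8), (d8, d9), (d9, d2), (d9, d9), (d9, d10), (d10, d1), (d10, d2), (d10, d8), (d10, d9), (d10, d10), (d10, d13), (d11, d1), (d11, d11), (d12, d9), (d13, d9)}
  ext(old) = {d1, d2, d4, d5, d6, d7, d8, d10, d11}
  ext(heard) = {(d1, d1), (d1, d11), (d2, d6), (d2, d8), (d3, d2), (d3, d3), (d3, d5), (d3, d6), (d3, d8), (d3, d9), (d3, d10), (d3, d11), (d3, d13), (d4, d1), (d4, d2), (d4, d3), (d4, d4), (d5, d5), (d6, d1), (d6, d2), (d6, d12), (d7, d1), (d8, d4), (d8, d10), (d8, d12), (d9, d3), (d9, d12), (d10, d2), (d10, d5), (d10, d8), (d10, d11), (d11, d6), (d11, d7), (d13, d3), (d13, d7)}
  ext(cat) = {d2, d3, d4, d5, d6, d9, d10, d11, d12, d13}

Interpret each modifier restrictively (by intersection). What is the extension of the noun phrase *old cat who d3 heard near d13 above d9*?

⟦who d3 heard⟧ = {x : ⟨d3, x⟩ ∈ ⟦heard⟧} = {d2, d3, d5, d6, d8, d9, d10, d11, d13}
⟦near d13⟧ = {x : ⟨x, d13⟩ ∈ ⟦near⟧} = {d1, d3, d8, d9, d10, d11, d12, d13}
⟦above d9⟧ = {x : ⟨x, d9⟩ ∈ ⟦above⟧} = {d1, d3, d5, d8, d9, d10, d12, d13}
⟦cat⟧ = {d2, d3, d4, d5, d6, d9, d10, d11, d12, d13}
… ∩ ⟦who d3 heard⟧ = {d2, d3, d4, d5, d6, d9, d10, d11, d12, d13} ∩ {d2, d3, d5, d6, d8, d9, d10, d11, d13} = {d2, d3, d5, d6, d9, d10, d11, d13}
… ∩ ⟦near d13⟧ = {d2, d3, d5, d6, d9, d10, d11, d13} ∩ {d1, d3, d8, d9, d10, d11, d12, d13} = {d3, d9, d10, d11, d13}
… ∩ ⟦above d9⟧ = {d3, d9, d10, d11, d13} ∩ {d1, d3, d5, d8, d9, d10, d12, d13} = {d3, d9, d10, d13}
… ∩ ⟦old⟧ = {d3, d9, d10, d13} ∩ {d1, d2, d4, d5, d6, d7, d8, d10, d11} = {d10}
So ⟦old cat who d3 heard near d13 above d9⟧ = {d10}.

{d10}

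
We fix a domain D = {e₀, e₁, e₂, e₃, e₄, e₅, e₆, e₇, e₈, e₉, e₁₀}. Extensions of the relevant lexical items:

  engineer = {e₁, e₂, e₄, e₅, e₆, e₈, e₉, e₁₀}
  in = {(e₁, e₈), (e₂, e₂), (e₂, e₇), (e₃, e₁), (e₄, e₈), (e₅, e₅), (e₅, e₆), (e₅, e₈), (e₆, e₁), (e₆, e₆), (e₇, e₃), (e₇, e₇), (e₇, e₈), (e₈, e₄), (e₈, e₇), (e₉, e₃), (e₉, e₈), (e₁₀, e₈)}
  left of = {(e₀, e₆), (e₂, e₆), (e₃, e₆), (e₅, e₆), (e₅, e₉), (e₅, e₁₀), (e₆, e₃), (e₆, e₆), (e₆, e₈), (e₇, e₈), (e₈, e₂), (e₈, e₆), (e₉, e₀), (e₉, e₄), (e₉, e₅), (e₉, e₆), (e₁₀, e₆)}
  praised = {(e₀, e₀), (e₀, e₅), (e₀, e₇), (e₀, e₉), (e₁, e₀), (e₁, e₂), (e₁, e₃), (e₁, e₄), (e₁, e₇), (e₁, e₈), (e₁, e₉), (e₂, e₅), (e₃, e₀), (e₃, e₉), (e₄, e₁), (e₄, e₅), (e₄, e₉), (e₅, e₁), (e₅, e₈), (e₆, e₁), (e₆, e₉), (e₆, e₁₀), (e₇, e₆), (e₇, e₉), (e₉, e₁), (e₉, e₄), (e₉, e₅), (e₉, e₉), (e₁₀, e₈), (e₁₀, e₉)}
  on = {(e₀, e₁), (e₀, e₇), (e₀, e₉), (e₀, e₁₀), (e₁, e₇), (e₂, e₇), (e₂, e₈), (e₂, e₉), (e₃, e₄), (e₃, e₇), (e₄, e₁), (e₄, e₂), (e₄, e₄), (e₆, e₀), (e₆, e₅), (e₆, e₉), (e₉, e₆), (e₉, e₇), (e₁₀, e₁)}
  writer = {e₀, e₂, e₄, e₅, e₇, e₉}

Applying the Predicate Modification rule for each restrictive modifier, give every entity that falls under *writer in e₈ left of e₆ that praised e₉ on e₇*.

{e₉}

⟦in e₈⟧ = {x : ⟨x, e₈⟩ ∈ ⟦in⟧} = {e₁, e₄, e₅, e₇, e₉, e₁₀}
⟦left of e₆⟧ = {x : ⟨x, e₆⟩ ∈ ⟦left of⟧} = {e₀, e₂, e₃, e₅, e₆, e₈, e₉, e₁₀}
⟦that praised e₉⟧ = {x : ⟨x, e₉⟩ ∈ ⟦praised⟧} = {e₀, e₁, e₃, e₄, e₆, e₇, e₉, e₁₀}
⟦on e₇⟧ = {x : ⟨x, e₇⟩ ∈ ⟦on⟧} = {e₀, e₁, e₂, e₃, e₉}
⟦writer⟧ = {e₀, e₂, e₄, e₅, e₇, e₉}
… ∩ ⟦in e₈⟧ = {e₀, e₂, e₄, e₅, e₇, e₉} ∩ {e₁, e₄, e₅, e₇, e₉, e₁₀} = {e₄, e₅, e₇, e₉}
… ∩ ⟦left of e₆⟧ = {e₄, e₅, e₇, e₉} ∩ {e₀, e₂, e₃, e₅, e₆, e₈, e₉, e₁₀} = {e₅, e₉}
… ∩ ⟦that praised e₉⟧ = {e₅, e₉} ∩ {e₀, e₁, e₃, e₄, e₆, e₇, e₉, e₁₀} = {e₉}
… ∩ ⟦on e₇⟧ = {e₉} ∩ {e₀, e₁, e₂, e₃, e₉} = {e₉}
So ⟦writer in e₈ left of e₆ that praised e₉ on e₇⟧ = {e₉}.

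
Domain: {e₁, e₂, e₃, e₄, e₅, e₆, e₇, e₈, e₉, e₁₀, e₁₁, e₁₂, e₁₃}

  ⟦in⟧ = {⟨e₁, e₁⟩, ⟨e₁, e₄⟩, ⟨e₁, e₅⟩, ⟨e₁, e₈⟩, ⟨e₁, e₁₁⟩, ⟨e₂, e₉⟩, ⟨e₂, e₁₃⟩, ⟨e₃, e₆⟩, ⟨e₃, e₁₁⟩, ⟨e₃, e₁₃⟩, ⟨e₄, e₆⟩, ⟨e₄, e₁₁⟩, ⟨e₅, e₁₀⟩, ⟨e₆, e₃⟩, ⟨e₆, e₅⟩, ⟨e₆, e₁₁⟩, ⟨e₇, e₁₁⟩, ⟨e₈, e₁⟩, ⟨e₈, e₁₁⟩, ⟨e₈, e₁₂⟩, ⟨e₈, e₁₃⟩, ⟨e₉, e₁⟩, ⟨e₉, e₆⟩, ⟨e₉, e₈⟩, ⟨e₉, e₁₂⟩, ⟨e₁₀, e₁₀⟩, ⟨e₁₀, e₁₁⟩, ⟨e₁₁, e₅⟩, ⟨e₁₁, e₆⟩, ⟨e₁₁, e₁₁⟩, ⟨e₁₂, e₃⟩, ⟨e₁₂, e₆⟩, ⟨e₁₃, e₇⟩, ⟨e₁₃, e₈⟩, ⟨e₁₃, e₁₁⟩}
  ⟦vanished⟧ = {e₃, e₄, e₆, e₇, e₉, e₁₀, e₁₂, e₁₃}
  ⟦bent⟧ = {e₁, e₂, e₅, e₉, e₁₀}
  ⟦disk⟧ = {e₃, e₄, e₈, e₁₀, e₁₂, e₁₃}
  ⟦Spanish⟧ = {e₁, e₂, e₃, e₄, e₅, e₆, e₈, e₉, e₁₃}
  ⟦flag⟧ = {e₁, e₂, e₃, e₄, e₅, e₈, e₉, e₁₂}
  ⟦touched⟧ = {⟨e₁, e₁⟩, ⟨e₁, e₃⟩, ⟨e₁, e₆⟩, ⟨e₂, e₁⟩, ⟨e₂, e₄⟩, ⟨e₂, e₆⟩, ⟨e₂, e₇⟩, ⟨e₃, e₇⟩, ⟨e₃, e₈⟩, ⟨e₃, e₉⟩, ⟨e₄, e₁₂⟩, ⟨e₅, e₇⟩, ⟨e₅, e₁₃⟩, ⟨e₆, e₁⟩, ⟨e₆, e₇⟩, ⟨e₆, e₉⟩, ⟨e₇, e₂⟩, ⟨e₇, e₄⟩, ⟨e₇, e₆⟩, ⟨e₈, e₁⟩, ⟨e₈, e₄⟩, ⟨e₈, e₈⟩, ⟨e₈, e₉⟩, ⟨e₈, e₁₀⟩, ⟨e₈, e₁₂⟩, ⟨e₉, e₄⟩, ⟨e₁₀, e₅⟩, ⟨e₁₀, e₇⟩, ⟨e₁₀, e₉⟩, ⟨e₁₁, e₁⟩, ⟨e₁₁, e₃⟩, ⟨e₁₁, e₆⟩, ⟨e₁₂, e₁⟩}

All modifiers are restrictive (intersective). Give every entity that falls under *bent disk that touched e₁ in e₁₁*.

∅

⟦that touched e₁⟧ = {x : ⟨x, e₁⟩ ∈ ⟦touched⟧} = {e₁, e₂, e₆, e₈, e₁₁, e₁₂}
⟦in e₁₁⟧ = {x : ⟨x, e₁₁⟩ ∈ ⟦in⟧} = {e₁, e₃, e₄, e₆, e₇, e₈, e₁₀, e₁₁, e₁₃}
⟦disk⟧ = {e₃, e₄, e₈, e₁₀, e₁₂, e₁₃}
… ∩ ⟦that touched e₁⟧ = {e₃, e₄, e₈, e₁₀, e₁₂, e₁₃} ∩ {e₁, e₂, e₆, e₈, e₁₁, e₁₂} = {e₈, e₁₂}
… ∩ ⟦in e₁₁⟧ = {e₈, e₁₂} ∩ {e₁, e₃, e₄, e₆, e₇, e₈, e₁₀, e₁₁, e₁₃} = {e₈}
… ∩ ⟦bent⟧ = {e₈} ∩ {e₁, e₂, e₅, e₉, e₁₀} = ∅
So ⟦bent disk that touched e₁ in e₁₁⟧ = ∅.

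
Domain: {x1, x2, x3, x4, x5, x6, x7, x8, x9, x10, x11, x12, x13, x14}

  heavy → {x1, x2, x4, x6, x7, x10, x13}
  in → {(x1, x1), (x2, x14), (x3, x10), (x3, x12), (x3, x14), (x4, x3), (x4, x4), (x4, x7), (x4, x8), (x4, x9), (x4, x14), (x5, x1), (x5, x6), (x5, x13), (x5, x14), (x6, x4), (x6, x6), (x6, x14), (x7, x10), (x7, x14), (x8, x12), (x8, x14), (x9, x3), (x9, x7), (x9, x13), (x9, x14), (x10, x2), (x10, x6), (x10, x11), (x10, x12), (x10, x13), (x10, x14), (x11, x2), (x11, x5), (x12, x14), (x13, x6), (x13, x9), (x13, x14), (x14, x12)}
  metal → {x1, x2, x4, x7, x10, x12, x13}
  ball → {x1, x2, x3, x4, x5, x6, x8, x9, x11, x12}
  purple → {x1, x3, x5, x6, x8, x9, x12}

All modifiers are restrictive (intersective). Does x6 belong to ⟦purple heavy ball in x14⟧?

yes

⟦in x14⟧ = {x : ⟨x, x14⟩ ∈ ⟦in⟧} = {x2, x3, x4, x5, x6, x7, x8, x9, x10, x12, x13}
⟦ball⟧ = {x1, x2, x3, x4, x5, x6, x8, x9, x11, x12}
… ∩ ⟦in x14⟧ = {x1, x2, x3, x4, x5, x6, x8, x9, x11, x12} ∩ {x2, x3, x4, x5, x6, x7, x8, x9, x10, x12, x13} = {x2, x3, x4, x5, x6, x8, x9, x12}
… ∩ ⟦purple⟧ = {x2, x3, x4, x5, x6, x8, x9, x12} ∩ {x1, x3, x5, x6, x8, x9, x12} = {x3, x5, x6, x8, x9, x12}
… ∩ ⟦heavy⟧ = {x3, x5, x6, x8, x9, x12} ∩ {x1, x2, x4, x6, x7, x10, x13} = {x6}
⟦purple heavy ball in x14⟧ = {x6}; x6 ∈ this set.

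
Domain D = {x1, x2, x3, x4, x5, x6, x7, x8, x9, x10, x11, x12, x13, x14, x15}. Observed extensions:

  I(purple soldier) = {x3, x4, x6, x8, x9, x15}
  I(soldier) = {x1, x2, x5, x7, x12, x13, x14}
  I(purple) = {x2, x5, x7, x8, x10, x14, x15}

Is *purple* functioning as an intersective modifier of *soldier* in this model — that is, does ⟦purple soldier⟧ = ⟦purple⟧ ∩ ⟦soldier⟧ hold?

⟦purple⟧ ∩ ⟦soldier⟧ = {x2, x5, x7, x8, x10, x14, x15} ∩ {x1, x2, x5, x7, x12, x13, x14} = {x2, x5, x7, x14}
Observed ⟦purple soldier⟧ = {x3, x4, x6, x8, x9, x15}.
These differ, so the modifier is not intersective in this model.

no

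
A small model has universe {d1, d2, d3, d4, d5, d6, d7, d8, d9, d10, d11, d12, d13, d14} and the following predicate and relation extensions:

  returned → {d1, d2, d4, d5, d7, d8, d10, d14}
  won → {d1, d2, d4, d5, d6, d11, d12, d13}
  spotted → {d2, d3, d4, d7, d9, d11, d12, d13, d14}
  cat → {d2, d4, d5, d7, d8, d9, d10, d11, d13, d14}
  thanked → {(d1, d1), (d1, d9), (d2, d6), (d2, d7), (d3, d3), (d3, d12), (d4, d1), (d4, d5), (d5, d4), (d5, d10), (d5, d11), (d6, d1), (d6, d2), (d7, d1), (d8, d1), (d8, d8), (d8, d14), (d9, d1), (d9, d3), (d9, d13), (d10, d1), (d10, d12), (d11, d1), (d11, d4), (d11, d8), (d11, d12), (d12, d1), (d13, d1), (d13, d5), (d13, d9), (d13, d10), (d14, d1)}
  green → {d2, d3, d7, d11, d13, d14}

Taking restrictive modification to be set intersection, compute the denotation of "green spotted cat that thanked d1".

⟦that thanked d1⟧ = {x : ⟨x, d1⟩ ∈ ⟦thanked⟧} = {d1, d4, d6, d7, d8, d9, d10, d11, d12, d13, d14}
⟦cat⟧ = {d2, d4, d5, d7, d8, d9, d10, d11, d13, d14}
… ∩ ⟦that thanked d1⟧ = {d2, d4, d5, d7, d8, d9, d10, d11, d13, d14} ∩ {d1, d4, d6, d7, d8, d9, d10, d11, d12, d13, d14} = {d4, d7, d8, d9, d10, d11, d13, d14}
… ∩ ⟦green⟧ = {d4, d7, d8, d9, d10, d11, d13, d14} ∩ {d2, d3, d7, d11, d13, d14} = {d7, d11, d13, d14}
… ∩ ⟦spotted⟧ = {d7, d11, d13, d14} ∩ {d2, d3, d4, d7, d9, d11, d12, d13, d14} = {d7, d11, d13, d14}
So ⟦green spotted cat that thanked d1⟧ = {d7, d11, d13, d14}.

{d7, d11, d13, d14}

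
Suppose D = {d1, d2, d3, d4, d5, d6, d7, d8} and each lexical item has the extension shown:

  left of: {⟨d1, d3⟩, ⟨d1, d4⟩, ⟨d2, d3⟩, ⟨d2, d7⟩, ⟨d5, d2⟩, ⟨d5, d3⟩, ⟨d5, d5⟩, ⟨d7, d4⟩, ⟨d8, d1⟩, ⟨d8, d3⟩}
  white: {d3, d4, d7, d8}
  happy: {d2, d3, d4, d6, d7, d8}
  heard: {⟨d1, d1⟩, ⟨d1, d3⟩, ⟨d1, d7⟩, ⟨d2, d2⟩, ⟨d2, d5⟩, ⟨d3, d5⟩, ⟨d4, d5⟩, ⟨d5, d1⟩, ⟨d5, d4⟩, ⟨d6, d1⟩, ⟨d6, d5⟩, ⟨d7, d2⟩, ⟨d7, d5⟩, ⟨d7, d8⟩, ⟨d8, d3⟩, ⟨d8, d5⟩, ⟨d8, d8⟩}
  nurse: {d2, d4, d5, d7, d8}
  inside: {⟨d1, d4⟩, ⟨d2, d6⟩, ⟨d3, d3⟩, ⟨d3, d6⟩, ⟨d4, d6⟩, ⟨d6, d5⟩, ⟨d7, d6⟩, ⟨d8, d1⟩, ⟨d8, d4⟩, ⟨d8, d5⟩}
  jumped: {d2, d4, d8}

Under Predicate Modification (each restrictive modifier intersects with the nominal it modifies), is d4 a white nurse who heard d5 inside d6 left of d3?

⟦who heard d5⟧ = {x : ⟨x, d5⟩ ∈ ⟦heard⟧} = {d2, d3, d4, d6, d7, d8}
⟦inside d6⟧ = {x : ⟨x, d6⟩ ∈ ⟦inside⟧} = {d2, d3, d4, d7}
⟦left of d3⟧ = {x : ⟨x, d3⟩ ∈ ⟦left of⟧} = {d1, d2, d5, d8}
⟦nurse⟧ = {d2, d4, d5, d7, d8}
… ∩ ⟦who heard d5⟧ = {d2, d4, d5, d7, d8} ∩ {d2, d3, d4, d6, d7, d8} = {d2, d4, d7, d8}
… ∩ ⟦inside d6⟧ = {d2, d4, d7, d8} ∩ {d2, d3, d4, d7} = {d2, d4, d7}
… ∩ ⟦left of d3⟧ = {d2, d4, d7} ∩ {d1, d2, d5, d8} = {d2}
… ∩ ⟦white⟧ = {d2} ∩ {d3, d4, d7, d8} = ∅
⟦white nurse who heard d5 inside d6 left of d3⟧ = ∅; d4 ∉ this set.

no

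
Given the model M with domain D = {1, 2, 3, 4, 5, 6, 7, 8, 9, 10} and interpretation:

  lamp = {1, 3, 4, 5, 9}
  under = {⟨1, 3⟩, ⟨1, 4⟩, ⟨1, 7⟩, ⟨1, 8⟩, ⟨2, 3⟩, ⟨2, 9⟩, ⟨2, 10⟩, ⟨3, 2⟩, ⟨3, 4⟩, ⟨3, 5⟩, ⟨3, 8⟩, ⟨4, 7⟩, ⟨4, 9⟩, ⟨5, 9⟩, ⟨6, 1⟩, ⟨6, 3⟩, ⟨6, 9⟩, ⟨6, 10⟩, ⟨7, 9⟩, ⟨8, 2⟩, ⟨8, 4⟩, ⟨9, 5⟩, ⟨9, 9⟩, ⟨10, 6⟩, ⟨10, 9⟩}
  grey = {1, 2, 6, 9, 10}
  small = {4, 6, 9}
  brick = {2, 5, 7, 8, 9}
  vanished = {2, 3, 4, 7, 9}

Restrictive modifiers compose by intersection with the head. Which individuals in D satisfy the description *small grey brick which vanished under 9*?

{9}

⟦which vanished⟧ = ⟦vanished⟧ = {2, 3, 4, 7, 9}
⟦under 9⟧ = {x : ⟨x, 9⟩ ∈ ⟦under⟧} = {2, 4, 5, 6, 7, 9, 10}
⟦brick⟧ = {2, 5, 7, 8, 9}
… ∩ ⟦which vanished⟧ = {2, 5, 7, 8, 9} ∩ {2, 3, 4, 7, 9} = {2, 7, 9}
… ∩ ⟦under 9⟧ = {2, 7, 9} ∩ {2, 4, 5, 6, 7, 9, 10} = {2, 7, 9}
… ∩ ⟦small⟧ = {2, 7, 9} ∩ {4, 6, 9} = {9}
… ∩ ⟦grey⟧ = {9} ∩ {1, 2, 6, 9, 10} = {9}
So ⟦small grey brick which vanished under 9⟧ = {9}.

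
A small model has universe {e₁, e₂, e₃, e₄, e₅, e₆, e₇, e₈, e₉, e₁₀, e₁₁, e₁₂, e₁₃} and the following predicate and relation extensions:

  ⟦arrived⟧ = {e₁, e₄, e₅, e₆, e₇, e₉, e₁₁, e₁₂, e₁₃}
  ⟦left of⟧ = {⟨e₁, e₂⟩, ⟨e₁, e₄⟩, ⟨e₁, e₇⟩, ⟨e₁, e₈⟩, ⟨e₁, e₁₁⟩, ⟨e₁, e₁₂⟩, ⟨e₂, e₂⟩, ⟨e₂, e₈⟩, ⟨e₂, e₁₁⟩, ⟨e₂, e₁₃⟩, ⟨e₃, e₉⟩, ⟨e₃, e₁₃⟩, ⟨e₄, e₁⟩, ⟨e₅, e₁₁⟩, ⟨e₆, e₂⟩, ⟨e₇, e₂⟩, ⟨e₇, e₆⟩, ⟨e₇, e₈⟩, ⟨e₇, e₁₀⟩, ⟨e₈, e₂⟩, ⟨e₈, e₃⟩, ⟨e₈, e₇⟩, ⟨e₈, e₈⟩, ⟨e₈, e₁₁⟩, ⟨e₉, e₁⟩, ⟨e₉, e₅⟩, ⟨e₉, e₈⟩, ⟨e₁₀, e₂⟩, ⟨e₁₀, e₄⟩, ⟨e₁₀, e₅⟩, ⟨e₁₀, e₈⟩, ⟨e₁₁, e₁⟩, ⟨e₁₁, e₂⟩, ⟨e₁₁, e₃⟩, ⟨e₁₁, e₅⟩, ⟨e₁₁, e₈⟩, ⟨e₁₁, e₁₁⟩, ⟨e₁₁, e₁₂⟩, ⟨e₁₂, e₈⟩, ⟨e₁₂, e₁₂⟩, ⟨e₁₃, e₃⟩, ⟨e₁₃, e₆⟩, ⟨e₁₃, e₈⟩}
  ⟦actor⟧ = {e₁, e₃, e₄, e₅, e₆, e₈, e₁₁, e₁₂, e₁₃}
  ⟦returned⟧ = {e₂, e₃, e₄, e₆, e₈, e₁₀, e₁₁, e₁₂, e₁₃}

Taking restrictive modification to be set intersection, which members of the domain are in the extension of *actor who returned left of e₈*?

{e₈, e₁₁, e₁₂, e₁₃}

⟦who returned⟧ = ⟦returned⟧ = {e₂, e₃, e₄, e₆, e₈, e₁₀, e₁₁, e₁₂, e₁₃}
⟦left of e₈⟧ = {x : ⟨x, e₈⟩ ∈ ⟦left of⟧} = {e₁, e₂, e₇, e₈, e₉, e₁₀, e₁₁, e₁₂, e₁₃}
⟦actor⟧ = {e₁, e₃, e₄, e₅, e₆, e₈, e₁₁, e₁₂, e₁₃}
… ∩ ⟦who returned⟧ = {e₁, e₃, e₄, e₅, e₆, e₈, e₁₁, e₁₂, e₁₃} ∩ {e₂, e₃, e₄, e₆, e₈, e₁₀, e₁₁, e₁₂, e₁₃} = {e₃, e₄, e₆, e₈, e₁₁, e₁₂, e₁₃}
… ∩ ⟦left of e₈⟧ = {e₃, e₄, e₆, e₈, e₁₁, e₁₂, e₁₃} ∩ {e₁, e₂, e₇, e₈, e₉, e₁₀, e₁₁, e₁₂, e₁₃} = {e₈, e₁₁, e₁₂, e₁₃}
So ⟦actor who returned left of e₈⟧ = {e₈, e₁₁, e₁₂, e₁₃}.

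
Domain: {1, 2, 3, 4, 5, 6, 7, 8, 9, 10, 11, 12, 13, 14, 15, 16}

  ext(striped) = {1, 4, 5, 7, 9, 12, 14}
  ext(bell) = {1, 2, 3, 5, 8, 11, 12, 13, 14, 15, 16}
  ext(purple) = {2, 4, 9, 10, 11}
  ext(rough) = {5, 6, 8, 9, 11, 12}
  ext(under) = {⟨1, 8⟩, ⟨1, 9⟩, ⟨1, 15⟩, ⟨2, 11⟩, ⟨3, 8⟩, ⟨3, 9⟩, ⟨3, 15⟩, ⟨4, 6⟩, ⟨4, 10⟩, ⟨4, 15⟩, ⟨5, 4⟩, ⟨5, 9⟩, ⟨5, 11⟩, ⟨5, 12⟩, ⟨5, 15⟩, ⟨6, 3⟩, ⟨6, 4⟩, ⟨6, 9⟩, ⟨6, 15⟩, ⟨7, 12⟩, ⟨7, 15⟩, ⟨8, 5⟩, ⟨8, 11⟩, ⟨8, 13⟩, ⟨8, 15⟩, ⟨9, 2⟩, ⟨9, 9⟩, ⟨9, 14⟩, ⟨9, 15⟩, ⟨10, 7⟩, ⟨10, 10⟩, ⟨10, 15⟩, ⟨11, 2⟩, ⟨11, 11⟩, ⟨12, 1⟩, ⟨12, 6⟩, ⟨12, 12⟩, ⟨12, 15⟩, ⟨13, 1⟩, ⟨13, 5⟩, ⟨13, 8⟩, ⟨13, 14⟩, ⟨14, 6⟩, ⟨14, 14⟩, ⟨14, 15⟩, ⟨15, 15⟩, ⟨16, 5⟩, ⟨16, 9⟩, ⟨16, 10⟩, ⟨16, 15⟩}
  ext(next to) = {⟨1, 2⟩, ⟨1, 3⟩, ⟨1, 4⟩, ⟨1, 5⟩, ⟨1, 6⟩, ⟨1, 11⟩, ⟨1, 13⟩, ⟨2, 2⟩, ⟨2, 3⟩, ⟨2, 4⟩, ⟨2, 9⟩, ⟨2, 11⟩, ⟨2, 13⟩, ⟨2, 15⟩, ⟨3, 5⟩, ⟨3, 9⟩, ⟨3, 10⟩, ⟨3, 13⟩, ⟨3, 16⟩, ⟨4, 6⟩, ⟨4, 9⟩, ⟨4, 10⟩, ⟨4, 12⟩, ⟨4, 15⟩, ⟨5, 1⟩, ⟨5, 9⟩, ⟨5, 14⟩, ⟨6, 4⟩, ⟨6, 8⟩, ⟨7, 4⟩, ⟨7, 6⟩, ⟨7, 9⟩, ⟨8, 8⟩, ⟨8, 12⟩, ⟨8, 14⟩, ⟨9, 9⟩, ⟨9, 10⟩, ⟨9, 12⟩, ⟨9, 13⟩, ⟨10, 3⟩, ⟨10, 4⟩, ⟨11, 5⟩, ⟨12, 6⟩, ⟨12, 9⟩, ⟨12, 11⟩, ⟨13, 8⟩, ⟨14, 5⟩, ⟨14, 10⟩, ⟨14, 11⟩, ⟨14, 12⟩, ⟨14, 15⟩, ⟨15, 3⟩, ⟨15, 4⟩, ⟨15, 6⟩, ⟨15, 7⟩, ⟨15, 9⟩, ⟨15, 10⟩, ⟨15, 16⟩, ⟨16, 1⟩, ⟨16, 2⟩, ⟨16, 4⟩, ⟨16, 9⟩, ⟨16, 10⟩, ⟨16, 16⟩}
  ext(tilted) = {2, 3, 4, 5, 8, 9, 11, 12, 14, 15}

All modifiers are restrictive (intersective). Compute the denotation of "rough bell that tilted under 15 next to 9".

{5, 12}

⟦that tilted⟧ = ⟦tilted⟧ = {2, 3, 4, 5, 8, 9, 11, 12, 14, 15}
⟦under 15⟧ = {x : ⟨x, 15⟩ ∈ ⟦under⟧} = {1, 3, 4, 5, 6, 7, 8, 9, 10, 12, 14, 15, 16}
⟦next to 9⟧ = {x : ⟨x, 9⟩ ∈ ⟦next to⟧} = {2, 3, 4, 5, 7, 9, 12, 15, 16}
⟦bell⟧ = {1, 2, 3, 5, 8, 11, 12, 13, 14, 15, 16}
… ∩ ⟦that tilted⟧ = {1, 2, 3, 5, 8, 11, 12, 13, 14, 15, 16} ∩ {2, 3, 4, 5, 8, 9, 11, 12, 14, 15} = {2, 3, 5, 8, 11, 12, 14, 15}
… ∩ ⟦under 15⟧ = {2, 3, 5, 8, 11, 12, 14, 15} ∩ {1, 3, 4, 5, 6, 7, 8, 9, 10, 12, 14, 15, 16} = {3, 5, 8, 12, 14, 15}
… ∩ ⟦next to 9⟧ = {3, 5, 8, 12, 14, 15} ∩ {2, 3, 4, 5, 7, 9, 12, 15, 16} = {3, 5, 12, 15}
… ∩ ⟦rough⟧ = {3, 5, 12, 15} ∩ {5, 6, 8, 9, 11, 12} = {5, 12}
So ⟦rough bell that tilted under 15 next to 9⟧ = {5, 12}.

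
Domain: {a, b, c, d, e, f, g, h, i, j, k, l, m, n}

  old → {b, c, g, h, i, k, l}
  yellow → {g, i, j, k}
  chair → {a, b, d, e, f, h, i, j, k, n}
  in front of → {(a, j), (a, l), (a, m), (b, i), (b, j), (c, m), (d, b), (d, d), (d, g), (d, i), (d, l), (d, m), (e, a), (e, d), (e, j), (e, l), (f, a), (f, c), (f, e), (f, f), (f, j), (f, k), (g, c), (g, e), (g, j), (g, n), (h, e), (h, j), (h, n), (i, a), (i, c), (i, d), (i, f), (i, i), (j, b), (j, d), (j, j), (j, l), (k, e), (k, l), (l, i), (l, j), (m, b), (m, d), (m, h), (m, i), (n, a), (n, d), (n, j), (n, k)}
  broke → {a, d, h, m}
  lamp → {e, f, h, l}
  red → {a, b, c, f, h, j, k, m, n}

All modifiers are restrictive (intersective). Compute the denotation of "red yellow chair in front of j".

{j}

⟦in front of j⟧ = {x : ⟨x, j⟩ ∈ ⟦in front of⟧} = {a, b, e, f, g, h, j, l, n}
⟦chair⟧ = {a, b, d, e, f, h, i, j, k, n}
… ∩ ⟦in front of j⟧ = {a, b, d, e, f, h, i, j, k, n} ∩ {a, b, e, f, g, h, j, l, n} = {a, b, e, f, h, j, n}
… ∩ ⟦red⟧ = {a, b, e, f, h, j, n} ∩ {a, b, c, f, h, j, k, m, n} = {a, b, f, h, j, n}
… ∩ ⟦yellow⟧ = {a, b, f, h, j, n} ∩ {g, i, j, k} = {j}
So ⟦red yellow chair in front of j⟧ = {j}.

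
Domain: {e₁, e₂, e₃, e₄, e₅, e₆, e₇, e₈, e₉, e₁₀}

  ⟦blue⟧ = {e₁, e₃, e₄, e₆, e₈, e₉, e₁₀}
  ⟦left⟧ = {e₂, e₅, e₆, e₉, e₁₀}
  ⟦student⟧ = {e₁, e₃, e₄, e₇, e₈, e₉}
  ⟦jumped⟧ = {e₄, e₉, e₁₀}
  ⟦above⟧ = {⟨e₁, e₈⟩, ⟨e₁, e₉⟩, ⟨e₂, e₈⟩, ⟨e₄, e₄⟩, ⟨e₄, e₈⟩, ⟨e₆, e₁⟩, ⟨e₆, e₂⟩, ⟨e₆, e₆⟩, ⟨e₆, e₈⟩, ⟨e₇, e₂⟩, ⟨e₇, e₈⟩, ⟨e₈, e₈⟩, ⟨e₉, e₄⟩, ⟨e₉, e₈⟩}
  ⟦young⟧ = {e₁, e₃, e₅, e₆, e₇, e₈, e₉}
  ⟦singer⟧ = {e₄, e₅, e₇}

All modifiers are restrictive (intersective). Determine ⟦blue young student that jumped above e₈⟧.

⟦that jumped⟧ = ⟦jumped⟧ = {e₄, e₉, e₁₀}
⟦above e₈⟧ = {x : ⟨x, e₈⟩ ∈ ⟦above⟧} = {e₁, e₂, e₄, e₆, e₇, e₈, e₉}
⟦student⟧ = {e₁, e₃, e₄, e₇, e₈, e₉}
… ∩ ⟦that jumped⟧ = {e₁, e₃, e₄, e₇, e₈, e₉} ∩ {e₄, e₉, e₁₀} = {e₄, e₉}
… ∩ ⟦above e₈⟧ = {e₄, e₉} ∩ {e₁, e₂, e₄, e₆, e₇, e₈, e₉} = {e₄, e₉}
… ∩ ⟦blue⟧ = {e₄, e₉} ∩ {e₁, e₃, e₄, e₆, e₈, e₉, e₁₀} = {e₄, e₉}
… ∩ ⟦young⟧ = {e₄, e₉} ∩ {e₁, e₃, e₅, e₆, e₇, e₈, e₉} = {e₉}
So ⟦blue young student that jumped above e₈⟧ = {e₉}.

{e₉}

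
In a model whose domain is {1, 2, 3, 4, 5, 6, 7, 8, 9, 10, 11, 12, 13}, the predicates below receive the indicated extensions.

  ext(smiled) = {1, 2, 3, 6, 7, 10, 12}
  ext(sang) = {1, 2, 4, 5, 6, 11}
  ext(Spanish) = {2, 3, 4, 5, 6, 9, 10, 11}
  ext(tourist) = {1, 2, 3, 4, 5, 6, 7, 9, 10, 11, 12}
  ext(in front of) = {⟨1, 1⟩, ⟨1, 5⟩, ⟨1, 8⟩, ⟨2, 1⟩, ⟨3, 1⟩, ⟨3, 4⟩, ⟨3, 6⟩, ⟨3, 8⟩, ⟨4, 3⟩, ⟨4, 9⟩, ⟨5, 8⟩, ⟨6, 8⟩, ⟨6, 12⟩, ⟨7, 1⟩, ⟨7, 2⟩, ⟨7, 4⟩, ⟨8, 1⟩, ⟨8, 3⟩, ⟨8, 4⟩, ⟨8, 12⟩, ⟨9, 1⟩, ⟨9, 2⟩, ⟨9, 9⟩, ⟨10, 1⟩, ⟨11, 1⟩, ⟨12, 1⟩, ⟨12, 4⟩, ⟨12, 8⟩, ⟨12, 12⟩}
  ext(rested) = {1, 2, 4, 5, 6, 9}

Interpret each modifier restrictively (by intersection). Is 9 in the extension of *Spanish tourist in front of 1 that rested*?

⟦in front of 1⟧ = {x : ⟨x, 1⟩ ∈ ⟦in front of⟧} = {1, 2, 3, 7, 8, 9, 10, 11, 12}
⟦that rested⟧ = ⟦rested⟧ = {1, 2, 4, 5, 6, 9}
⟦tourist⟧ = {1, 2, 3, 4, 5, 6, 7, 9, 10, 11, 12}
… ∩ ⟦in front of 1⟧ = {1, 2, 3, 4, 5, 6, 7, 9, 10, 11, 12} ∩ {1, 2, 3, 7, 8, 9, 10, 11, 12} = {1, 2, 3, 7, 9, 10, 11, 12}
… ∩ ⟦that rested⟧ = {1, 2, 3, 7, 9, 10, 11, 12} ∩ {1, 2, 4, 5, 6, 9} = {1, 2, 9}
… ∩ ⟦Spanish⟧ = {1, 2, 9} ∩ {2, 3, 4, 5, 6, 9, 10, 11} = {2, 9}
⟦Spanish tourist in front of 1 that rested⟧ = {2, 9}; 9 ∈ this set.

yes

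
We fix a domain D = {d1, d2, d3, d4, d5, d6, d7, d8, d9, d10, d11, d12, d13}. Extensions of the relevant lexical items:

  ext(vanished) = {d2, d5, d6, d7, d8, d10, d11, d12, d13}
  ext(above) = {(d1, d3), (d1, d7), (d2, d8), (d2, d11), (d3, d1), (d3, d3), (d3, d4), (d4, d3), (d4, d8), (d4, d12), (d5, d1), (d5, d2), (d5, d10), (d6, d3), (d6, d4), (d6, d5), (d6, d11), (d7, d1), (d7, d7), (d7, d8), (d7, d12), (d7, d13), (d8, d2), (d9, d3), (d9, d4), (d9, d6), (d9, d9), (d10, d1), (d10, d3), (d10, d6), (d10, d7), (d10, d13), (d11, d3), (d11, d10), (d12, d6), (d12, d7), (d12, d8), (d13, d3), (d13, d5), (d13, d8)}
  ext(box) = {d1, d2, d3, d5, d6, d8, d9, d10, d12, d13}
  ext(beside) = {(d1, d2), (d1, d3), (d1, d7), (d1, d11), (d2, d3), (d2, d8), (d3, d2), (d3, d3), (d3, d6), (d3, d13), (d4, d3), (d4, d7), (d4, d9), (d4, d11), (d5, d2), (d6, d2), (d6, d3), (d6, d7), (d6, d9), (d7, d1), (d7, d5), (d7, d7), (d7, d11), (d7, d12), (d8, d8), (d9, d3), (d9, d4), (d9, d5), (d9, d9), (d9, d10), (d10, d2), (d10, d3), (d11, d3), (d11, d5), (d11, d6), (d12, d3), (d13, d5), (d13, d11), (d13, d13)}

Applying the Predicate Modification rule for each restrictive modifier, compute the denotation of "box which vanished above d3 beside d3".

⟦which vanished⟧ = ⟦vanished⟧ = {d2, d5, d6, d7, d8, d10, d11, d12, d13}
⟦above d3⟧ = {x : ⟨x, d3⟩ ∈ ⟦above⟧} = {d1, d3, d4, d6, d9, d10, d11, d13}
⟦beside d3⟧ = {x : ⟨x, d3⟩ ∈ ⟦beside⟧} = {d1, d2, d3, d4, d6, d9, d10, d11, d12}
⟦box⟧ = {d1, d2, d3, d5, d6, d8, d9, d10, d12, d13}
… ∩ ⟦which vanished⟧ = {d1, d2, d3, d5, d6, d8, d9, d10, d12, d13} ∩ {d2, d5, d6, d7, d8, d10, d11, d12, d13} = {d2, d5, d6, d8, d10, d12, d13}
… ∩ ⟦above d3⟧ = {d2, d5, d6, d8, d10, d12, d13} ∩ {d1, d3, d4, d6, d9, d10, d11, d13} = {d6, d10, d13}
… ∩ ⟦beside d3⟧ = {d6, d10, d13} ∩ {d1, d2, d3, d4, d6, d9, d10, d11, d12} = {d6, d10}
So ⟦box which vanished above d3 beside d3⟧ = {d6, d10}.

{d6, d10}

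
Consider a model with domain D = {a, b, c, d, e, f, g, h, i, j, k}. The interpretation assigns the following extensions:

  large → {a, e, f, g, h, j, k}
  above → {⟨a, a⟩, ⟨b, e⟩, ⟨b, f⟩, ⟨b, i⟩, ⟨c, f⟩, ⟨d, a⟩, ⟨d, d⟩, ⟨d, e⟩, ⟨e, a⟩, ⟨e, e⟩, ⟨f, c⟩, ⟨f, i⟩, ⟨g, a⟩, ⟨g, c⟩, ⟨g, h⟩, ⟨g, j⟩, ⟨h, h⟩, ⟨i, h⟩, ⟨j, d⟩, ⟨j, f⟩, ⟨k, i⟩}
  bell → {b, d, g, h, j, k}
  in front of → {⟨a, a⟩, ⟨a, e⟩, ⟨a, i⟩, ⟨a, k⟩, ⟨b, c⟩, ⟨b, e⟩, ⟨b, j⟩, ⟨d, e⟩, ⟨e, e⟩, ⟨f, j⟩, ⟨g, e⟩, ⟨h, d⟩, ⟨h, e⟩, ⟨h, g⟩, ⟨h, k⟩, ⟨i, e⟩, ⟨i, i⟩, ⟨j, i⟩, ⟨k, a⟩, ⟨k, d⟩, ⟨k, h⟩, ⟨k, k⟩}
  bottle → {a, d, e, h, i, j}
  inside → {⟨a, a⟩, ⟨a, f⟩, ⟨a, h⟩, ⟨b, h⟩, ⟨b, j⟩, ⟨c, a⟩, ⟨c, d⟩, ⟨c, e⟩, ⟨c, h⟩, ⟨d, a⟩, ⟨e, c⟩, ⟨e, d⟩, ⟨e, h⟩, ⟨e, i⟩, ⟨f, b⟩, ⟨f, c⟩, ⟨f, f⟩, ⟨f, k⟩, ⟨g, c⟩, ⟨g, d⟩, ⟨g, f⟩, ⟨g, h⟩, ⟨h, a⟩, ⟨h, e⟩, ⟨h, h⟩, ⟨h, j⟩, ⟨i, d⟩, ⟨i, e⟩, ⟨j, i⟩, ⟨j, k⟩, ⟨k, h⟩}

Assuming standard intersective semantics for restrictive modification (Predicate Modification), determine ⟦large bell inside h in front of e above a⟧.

⟦inside h⟧ = {x : ⟨x, h⟩ ∈ ⟦inside⟧} = {a, b, c, e, g, h, k}
⟦in front of e⟧ = {x : ⟨x, e⟩ ∈ ⟦in front of⟧} = {a, b, d, e, g, h, i}
⟦above a⟧ = {x : ⟨x, a⟩ ∈ ⟦above⟧} = {a, d, e, g}
⟦bell⟧ = {b, d, g, h, j, k}
… ∩ ⟦inside h⟧ = {b, d, g, h, j, k} ∩ {a, b, c, e, g, h, k} = {b, g, h, k}
… ∩ ⟦in front of e⟧ = {b, g, h, k} ∩ {a, b, d, e, g, h, i} = {b, g, h}
… ∩ ⟦above a⟧ = {b, g, h} ∩ {a, d, e, g} = {g}
… ∩ ⟦large⟧ = {g} ∩ {a, e, f, g, h, j, k} = {g}
So ⟦large bell inside h in front of e above a⟧ = {g}.

{g}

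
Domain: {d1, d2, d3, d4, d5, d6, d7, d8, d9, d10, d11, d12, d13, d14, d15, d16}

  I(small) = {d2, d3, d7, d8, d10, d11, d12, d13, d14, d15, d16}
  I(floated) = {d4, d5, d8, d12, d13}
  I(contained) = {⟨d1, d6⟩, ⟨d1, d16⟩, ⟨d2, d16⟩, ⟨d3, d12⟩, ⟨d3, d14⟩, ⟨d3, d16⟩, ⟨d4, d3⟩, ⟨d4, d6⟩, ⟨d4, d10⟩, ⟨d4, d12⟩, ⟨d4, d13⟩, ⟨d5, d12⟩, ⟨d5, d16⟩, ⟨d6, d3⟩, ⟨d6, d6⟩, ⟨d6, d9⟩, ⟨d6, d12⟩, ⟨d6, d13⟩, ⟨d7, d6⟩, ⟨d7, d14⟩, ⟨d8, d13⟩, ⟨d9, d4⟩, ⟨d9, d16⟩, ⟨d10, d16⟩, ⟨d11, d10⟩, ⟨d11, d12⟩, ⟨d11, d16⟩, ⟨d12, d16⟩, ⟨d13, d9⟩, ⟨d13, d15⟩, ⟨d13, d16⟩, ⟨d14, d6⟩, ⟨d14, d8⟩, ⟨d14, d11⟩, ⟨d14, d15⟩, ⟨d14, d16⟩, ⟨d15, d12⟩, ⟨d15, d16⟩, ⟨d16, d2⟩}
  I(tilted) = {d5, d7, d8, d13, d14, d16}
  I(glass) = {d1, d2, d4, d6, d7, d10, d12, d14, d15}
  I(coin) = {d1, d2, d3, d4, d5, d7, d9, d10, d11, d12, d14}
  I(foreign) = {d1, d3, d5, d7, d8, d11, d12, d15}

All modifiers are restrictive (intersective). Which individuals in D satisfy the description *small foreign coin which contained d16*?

{d3, d11, d12}

⟦which contained d16⟧ = {x : ⟨x, d16⟩ ∈ ⟦contained⟧} = {d1, d2, d3, d5, d9, d10, d11, d12, d13, d14, d15}
⟦coin⟧ = {d1, d2, d3, d4, d5, d7, d9, d10, d11, d12, d14}
… ∩ ⟦which contained d16⟧ = {d1, d2, d3, d4, d5, d7, d9, d10, d11, d12, d14} ∩ {d1, d2, d3, d5, d9, d10, d11, d12, d13, d14, d15} = {d1, d2, d3, d5, d9, d10, d11, d12, d14}
… ∩ ⟦small⟧ = {d1, d2, d3, d5, d9, d10, d11, d12, d14} ∩ {d2, d3, d7, d8, d10, d11, d12, d13, d14, d15, d16} = {d2, d3, d10, d11, d12, d14}
… ∩ ⟦foreign⟧ = {d2, d3, d10, d11, d12, d14} ∩ {d1, d3, d5, d7, d8, d11, d12, d15} = {d3, d11, d12}
So ⟦small foreign coin which contained d16⟧ = {d3, d11, d12}.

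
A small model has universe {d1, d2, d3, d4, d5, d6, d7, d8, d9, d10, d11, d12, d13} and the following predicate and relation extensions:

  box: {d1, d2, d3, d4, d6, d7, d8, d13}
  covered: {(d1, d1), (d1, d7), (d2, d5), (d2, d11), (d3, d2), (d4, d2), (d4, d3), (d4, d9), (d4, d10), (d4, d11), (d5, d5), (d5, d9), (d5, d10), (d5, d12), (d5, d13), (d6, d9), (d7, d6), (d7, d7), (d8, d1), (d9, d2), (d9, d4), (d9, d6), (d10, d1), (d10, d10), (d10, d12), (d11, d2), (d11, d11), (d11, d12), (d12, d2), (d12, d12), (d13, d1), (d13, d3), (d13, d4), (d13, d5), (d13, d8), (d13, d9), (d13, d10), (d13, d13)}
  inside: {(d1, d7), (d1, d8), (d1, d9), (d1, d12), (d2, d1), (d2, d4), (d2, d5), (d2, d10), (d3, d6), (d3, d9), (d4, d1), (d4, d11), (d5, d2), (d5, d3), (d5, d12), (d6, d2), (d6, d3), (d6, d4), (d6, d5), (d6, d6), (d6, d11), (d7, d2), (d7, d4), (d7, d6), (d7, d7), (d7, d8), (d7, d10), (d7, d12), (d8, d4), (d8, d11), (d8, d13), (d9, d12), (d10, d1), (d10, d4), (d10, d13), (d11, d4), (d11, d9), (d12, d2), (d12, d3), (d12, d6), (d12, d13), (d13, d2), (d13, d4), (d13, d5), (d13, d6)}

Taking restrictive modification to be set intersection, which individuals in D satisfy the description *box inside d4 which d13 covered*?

⟦inside d4⟧ = {x : ⟨x, d4⟩ ∈ ⟦inside⟧} = {d2, d6, d7, d8, d10, d11, d13}
⟦which d13 covered⟧ = {x : ⟨d13, x⟩ ∈ ⟦covered⟧} = {d1, d3, d4, d5, d8, d9, d10, d13}
⟦box⟧ = {d1, d2, d3, d4, d6, d7, d8, d13}
… ∩ ⟦inside d4⟧ = {d1, d2, d3, d4, d6, d7, d8, d13} ∩ {d2, d6, d7, d8, d10, d11, d13} = {d2, d6, d7, d8, d13}
… ∩ ⟦which d13 covered⟧ = {d2, d6, d7, d8, d13} ∩ {d1, d3, d4, d5, d8, d9, d10, d13} = {d8, d13}
So ⟦box inside d4 which d13 covered⟧ = {d8, d13}.

{d8, d13}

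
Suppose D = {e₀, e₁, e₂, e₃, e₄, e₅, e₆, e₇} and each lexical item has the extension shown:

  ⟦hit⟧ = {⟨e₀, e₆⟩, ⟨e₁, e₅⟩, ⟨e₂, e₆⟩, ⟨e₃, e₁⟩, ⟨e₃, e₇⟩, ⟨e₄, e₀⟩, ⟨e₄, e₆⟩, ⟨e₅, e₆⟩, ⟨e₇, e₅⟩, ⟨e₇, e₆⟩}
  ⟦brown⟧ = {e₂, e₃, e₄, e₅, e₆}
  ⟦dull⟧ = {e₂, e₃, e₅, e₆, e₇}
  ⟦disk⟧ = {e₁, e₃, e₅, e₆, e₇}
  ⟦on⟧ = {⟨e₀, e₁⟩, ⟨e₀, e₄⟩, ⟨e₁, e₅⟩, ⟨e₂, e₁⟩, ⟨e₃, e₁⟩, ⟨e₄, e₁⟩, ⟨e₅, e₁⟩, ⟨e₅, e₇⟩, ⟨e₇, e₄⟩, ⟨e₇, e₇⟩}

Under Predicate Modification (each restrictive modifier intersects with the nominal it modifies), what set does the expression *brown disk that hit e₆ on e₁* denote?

⟦that hit e₆⟧ = {x : ⟨x, e₆⟩ ∈ ⟦hit⟧} = {e₀, e₂, e₄, e₅, e₇}
⟦on e₁⟧ = {x : ⟨x, e₁⟩ ∈ ⟦on⟧} = {e₀, e₂, e₃, e₄, e₅}
⟦disk⟧ = {e₁, e₃, e₅, e₆, e₇}
… ∩ ⟦that hit e₆⟧ = {e₁, e₃, e₅, e₆, e₇} ∩ {e₀, e₂, e₄, e₅, e₇} = {e₅, e₇}
… ∩ ⟦on e₁⟧ = {e₅, e₇} ∩ {e₀, e₂, e₃, e₄, e₅} = {e₅}
… ∩ ⟦brown⟧ = {e₅} ∩ {e₂, e₃, e₄, e₅, e₆} = {e₅}
So ⟦brown disk that hit e₆ on e₁⟧ = {e₅}.

{e₅}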